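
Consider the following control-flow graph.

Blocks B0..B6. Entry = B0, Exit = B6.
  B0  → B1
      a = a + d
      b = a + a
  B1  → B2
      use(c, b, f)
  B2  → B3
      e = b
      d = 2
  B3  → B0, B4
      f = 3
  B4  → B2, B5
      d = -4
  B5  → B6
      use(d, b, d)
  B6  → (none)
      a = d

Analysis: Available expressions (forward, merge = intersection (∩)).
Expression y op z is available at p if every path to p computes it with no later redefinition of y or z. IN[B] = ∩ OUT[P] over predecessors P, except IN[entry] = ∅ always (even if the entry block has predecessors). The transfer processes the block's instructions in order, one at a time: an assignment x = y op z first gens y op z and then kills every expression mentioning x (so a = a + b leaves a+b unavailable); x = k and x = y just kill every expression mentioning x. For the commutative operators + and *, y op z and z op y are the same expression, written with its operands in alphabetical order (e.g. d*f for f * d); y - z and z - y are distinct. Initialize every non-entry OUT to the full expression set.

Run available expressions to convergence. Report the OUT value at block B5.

Per-block solution:
  B0:   IN={}   OUT={a+a}
  B1:   IN={a+a}   OUT={a+a}
  B2:   IN={a+a}   OUT={a+a}
  B3:   IN={a+a}   OUT={a+a}
  B4:   IN={a+a}   OUT={a+a}
  B5:   IN={a+a}   OUT={a+a}
  B6:   IN={a+a}   OUT={}

Merge at B5: IN[B5] = OUT[B4] = {a+a}
Applying B5's transfer function to that IN value gives OUT[B5] (row B5 above).

Answer: {a+a}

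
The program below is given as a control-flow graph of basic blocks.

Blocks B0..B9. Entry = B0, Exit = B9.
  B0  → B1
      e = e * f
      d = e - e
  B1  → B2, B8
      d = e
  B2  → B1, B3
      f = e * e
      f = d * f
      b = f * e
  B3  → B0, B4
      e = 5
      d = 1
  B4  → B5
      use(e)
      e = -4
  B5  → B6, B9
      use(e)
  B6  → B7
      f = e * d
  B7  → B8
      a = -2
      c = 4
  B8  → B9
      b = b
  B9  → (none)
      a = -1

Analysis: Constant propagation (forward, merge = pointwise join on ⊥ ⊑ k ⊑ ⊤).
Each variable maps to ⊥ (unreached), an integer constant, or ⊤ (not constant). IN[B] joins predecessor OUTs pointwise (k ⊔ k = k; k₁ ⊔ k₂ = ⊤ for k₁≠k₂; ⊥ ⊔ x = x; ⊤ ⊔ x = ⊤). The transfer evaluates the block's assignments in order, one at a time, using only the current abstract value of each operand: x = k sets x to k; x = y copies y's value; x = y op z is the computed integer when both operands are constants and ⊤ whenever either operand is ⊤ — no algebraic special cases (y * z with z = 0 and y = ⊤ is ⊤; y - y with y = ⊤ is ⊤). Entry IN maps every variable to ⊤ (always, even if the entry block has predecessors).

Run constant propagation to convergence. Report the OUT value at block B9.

Fixpoint table:
  B0: | IN=(all ⊤) | OUT=(all ⊤)
  B1: | IN=(all ⊤) | OUT=(all ⊤)
  B2: | IN=(all ⊤) | OUT=(all ⊤)
  B3: | IN=(all ⊤) | OUT={d:1, e:5; rest ⊤}
  B4: | IN={d:1, e:5; rest ⊤} | OUT={d:1, e:-4; rest ⊤}
  B5: | IN={d:1, e:-4; rest ⊤} | OUT={d:1, e:-4; rest ⊤}
  B6: | IN={d:1, e:-4; rest ⊤} | OUT={d:1, e:-4, f:-4; rest ⊤}
  B7: | IN={d:1, e:-4, f:-4; rest ⊤} | OUT={a:-2, c:4, d:1, e:-4, f:-4; rest ⊤}
  B8: | IN=(all ⊤) | OUT=(all ⊤)
  B9: | IN=(all ⊤) | OUT={a:-1; rest ⊤}

Merge at B9: IN[B9] = OUT[B5] ⊔ OUT[B8] = {a: ⊤, b: ⊤, c: ⊤, d: ⊤, e: ⊤, f: ⊤}
Applying B9's transfer function to that IN value gives OUT[B9] (row B9 above).

Answer: {a: -1, b: ⊤, c: ⊤, d: ⊤, e: ⊤, f: ⊤}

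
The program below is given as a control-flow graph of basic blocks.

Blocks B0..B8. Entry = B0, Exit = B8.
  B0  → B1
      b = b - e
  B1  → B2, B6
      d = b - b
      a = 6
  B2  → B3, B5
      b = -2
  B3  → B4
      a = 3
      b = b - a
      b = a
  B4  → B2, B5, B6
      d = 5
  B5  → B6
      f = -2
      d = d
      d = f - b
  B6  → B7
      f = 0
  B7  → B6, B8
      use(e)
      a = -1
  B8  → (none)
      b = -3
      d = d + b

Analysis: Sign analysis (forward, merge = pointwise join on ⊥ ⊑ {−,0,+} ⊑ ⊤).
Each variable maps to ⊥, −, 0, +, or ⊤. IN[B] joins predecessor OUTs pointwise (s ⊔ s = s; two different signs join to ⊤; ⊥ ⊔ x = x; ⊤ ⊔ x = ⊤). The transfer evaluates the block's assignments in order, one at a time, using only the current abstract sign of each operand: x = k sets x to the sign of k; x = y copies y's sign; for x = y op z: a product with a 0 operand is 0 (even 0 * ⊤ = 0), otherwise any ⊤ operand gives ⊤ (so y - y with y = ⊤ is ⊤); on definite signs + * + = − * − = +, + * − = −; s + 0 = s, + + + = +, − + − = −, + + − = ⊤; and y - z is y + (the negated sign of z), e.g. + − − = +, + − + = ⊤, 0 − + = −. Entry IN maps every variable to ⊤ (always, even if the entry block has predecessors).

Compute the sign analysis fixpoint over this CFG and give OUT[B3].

Fixpoint table:
  B0: | IN=(all ⊤) | OUT=(all ⊤)
  B1: | IN=(all ⊤) | OUT={a:+; rest ⊤}
  B2: | IN={a:+; rest ⊤} | OUT={a:+, b:-; rest ⊤}
  B3: | IN={a:+, b:-; rest ⊤} | OUT={a:+, b:+; rest ⊤}
  B4: | IN={a:+, b:+; rest ⊤} | OUT={a:+, b:+, d:+; rest ⊤}
  B5: | IN={a:+; rest ⊤} | OUT={a:+, f:-; rest ⊤}
  B6: | IN=(all ⊤) | OUT={f:0; rest ⊤}
  B7: | IN={f:0; rest ⊤} | OUT={a:-, f:0; rest ⊤}
  B8: | IN={a:-, f:0; rest ⊤} | OUT={a:-, b:-, f:0; rest ⊤}

Merge at B3: IN[B3] = OUT[B2] = {a: +, b: -, c: ⊤, d: ⊤, e: ⊤, f: ⊤}
Applying B3's transfer function to that IN value gives OUT[B3] (row B3 above).

Answer: {a: +, b: +, c: ⊤, d: ⊤, e: ⊤, f: ⊤}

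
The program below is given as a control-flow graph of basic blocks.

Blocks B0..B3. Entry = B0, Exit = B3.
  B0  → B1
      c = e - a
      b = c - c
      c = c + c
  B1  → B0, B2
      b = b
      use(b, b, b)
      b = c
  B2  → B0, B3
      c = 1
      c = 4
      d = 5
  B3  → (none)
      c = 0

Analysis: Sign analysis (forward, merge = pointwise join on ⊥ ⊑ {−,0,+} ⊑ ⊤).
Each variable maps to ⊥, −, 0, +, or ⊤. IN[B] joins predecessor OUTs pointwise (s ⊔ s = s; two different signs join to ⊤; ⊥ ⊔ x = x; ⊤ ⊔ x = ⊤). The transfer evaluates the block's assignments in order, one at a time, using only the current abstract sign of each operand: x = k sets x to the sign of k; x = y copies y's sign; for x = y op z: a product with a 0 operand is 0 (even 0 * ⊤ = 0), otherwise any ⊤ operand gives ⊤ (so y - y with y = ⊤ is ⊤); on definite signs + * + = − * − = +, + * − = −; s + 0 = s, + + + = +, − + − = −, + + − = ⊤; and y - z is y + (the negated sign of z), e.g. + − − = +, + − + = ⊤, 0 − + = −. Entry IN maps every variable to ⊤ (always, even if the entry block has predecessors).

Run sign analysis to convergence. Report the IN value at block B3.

Per-block solution:
  B0: | IN=(all ⊤) | OUT=(all ⊤)
  B1: | IN=(all ⊤) | OUT=(all ⊤)
  B2: | IN=(all ⊤) | OUT={c:+, d:+; rest ⊤}
  B3: | IN={c:+, d:+; rest ⊤} | OUT={c:0, d:+; rest ⊤}

Merge at B3: IN[B3] = OUT[B2] = {a: ⊤, b: ⊤, c: +, d: +, e: ⊤, f: ⊤}

Answer: {a: ⊤, b: ⊤, c: +, d: +, e: ⊤, f: ⊤}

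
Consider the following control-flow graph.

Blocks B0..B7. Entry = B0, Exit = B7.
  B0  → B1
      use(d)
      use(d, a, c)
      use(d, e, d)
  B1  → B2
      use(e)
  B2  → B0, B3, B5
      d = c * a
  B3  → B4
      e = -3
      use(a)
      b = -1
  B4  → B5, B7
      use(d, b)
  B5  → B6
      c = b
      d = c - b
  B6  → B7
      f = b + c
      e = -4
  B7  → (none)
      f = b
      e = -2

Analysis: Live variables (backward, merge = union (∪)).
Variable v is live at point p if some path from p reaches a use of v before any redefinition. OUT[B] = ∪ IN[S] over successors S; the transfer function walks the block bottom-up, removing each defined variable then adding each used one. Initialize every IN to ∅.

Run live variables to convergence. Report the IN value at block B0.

Converged values:
  B0:  IN={a, b, c, d, e}  OUT={a, b, c, e}
  B1:  IN={a, b, c, e}  OUT={a, b, c, e}
  B2:  IN={a, b, c, e}  OUT={a, b, c, d, e}
  B3:  IN={a, d}  OUT={b, d}
  B4:  IN={b, d}  OUT={b}
  B5:  IN={b}  OUT={b, c}
  B6:  IN={b, c}  OUT={b}
  B7:  IN={b}  OUT={}

Merge at B0: OUT[B0] = IN[B1] = {a, b, c, e}
Applying B0's transfer function to that OUT value gives IN[B0] (row B0 above).

Answer: {a, b, c, d, e}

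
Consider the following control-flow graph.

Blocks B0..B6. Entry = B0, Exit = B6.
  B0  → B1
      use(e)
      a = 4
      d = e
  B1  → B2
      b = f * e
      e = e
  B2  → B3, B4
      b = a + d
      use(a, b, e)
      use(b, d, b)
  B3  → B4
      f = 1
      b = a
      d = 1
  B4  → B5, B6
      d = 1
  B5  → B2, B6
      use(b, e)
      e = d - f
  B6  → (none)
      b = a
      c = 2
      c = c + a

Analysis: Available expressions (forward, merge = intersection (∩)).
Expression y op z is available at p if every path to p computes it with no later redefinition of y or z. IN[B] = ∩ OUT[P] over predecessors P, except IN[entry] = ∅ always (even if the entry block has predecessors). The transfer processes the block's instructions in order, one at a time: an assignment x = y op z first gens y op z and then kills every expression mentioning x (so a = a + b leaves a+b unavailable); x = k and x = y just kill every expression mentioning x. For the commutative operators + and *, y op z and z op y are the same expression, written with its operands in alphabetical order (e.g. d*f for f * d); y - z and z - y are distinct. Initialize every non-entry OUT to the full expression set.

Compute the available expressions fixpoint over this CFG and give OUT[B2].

Answer: {a+d}

Trace:
Fixpoint table:
  B0:  IN={}  OUT={}
  B1:  IN={}  OUT={}
  B2:  IN={}  OUT={a+d}
  B3:  IN={a+d}  OUT={}
  B4:  IN={}  OUT={}
  B5:  IN={}  OUT={d-f}
  B6:  IN={}  OUT={}

Merge at B2: IN[B2] = OUT[B1] ∩ OUT[B5] = {}
Applying B2's transfer function to that IN value gives OUT[B2] (row B2 above).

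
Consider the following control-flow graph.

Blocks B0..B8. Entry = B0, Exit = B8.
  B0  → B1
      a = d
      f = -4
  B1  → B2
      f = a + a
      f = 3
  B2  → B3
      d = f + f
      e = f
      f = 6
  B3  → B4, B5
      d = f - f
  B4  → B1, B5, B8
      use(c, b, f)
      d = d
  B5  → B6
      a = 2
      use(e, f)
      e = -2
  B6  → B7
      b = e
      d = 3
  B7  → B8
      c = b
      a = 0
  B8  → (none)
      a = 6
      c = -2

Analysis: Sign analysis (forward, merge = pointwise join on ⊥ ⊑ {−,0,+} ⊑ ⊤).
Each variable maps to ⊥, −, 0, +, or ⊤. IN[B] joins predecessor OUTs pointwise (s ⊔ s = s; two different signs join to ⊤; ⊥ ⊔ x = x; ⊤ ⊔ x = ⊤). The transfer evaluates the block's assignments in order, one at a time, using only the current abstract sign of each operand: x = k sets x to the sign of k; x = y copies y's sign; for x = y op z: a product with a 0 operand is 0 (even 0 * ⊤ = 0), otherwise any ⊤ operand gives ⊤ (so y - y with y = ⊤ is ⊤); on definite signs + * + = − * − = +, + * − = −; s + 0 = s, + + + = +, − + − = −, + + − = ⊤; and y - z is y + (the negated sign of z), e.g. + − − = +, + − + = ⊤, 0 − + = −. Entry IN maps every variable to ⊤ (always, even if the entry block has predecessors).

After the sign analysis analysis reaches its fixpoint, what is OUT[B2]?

Answer: {a: ⊤, b: ⊤, c: ⊤, d: +, e: +, f: +}

Derivation:
Converged values:
  B0:   IN=(all ⊤)   OUT={f:-; rest ⊤}
  B1:   IN=(all ⊤)   OUT={f:+; rest ⊤}
  B2:   IN={f:+; rest ⊤}   OUT={d:+, e:+, f:+; rest ⊤}
  B3:   IN={d:+, e:+, f:+; rest ⊤}   OUT={e:+, f:+; rest ⊤}
  B4:   IN={e:+, f:+; rest ⊤}   OUT={e:+, f:+; rest ⊤}
  B5:   IN={e:+, f:+; rest ⊤}   OUT={a:+, e:-, f:+; rest ⊤}
  B6:   IN={a:+, e:-, f:+; rest ⊤}   OUT={a:+, b:-, d:+, e:-, f:+; rest ⊤}
  B7:   IN={a:+, b:-, d:+, e:-, f:+; rest ⊤}   OUT={a:0, b:-, c:-, d:+, e:-, f:+; rest ⊤}
  B8:   IN={f:+; rest ⊤}   OUT={a:+, c:-, f:+; rest ⊤}

Merge at B2: IN[B2] = OUT[B1] = {a: ⊤, b: ⊤, c: ⊤, d: ⊤, e: ⊤, f: +}
Applying B2's transfer function to that IN value gives OUT[B2] (row B2 above).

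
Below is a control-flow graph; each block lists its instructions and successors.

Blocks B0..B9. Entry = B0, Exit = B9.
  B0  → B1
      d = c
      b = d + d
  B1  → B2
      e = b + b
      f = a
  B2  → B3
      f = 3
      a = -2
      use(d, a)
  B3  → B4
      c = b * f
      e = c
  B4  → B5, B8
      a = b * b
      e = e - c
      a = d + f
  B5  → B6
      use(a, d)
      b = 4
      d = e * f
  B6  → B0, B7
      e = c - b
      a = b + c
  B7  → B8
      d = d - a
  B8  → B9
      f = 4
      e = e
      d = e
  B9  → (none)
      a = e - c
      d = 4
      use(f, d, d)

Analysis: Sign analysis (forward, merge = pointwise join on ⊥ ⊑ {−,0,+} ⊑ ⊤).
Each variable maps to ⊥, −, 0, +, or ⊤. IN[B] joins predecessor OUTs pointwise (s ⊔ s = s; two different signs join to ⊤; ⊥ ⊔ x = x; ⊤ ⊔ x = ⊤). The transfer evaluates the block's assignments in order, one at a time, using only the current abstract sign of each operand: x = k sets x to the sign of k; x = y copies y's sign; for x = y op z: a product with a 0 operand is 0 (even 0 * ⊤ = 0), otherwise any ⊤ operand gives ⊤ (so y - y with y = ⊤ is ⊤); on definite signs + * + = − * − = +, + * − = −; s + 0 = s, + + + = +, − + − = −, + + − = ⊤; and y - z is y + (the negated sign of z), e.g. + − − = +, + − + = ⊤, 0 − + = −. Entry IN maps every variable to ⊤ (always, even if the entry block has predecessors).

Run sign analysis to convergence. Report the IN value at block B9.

Answer: {a: ⊤, b: ⊤, c: ⊤, d: ⊤, e: ⊤, f: +}

Derivation:
Per-block solution:
  B0:   IN=(all ⊤)   OUT=(all ⊤)
  B1:   IN=(all ⊤)   OUT=(all ⊤)
  B2:   IN=(all ⊤)   OUT={a:-, f:+; rest ⊤}
  B3:   IN={a:-, f:+; rest ⊤}   OUT={a:-, f:+; rest ⊤}
  B4:   IN={a:-, f:+; rest ⊤}   OUT={f:+; rest ⊤}
  B5:   IN={f:+; rest ⊤}   OUT={b:+, f:+; rest ⊤}
  B6:   IN={b:+, f:+; rest ⊤}   OUT={b:+, f:+; rest ⊤}
  B7:   IN={b:+, f:+; rest ⊤}   OUT={b:+, f:+; rest ⊤}
  B8:   IN={f:+; rest ⊤}   OUT={f:+; rest ⊤}
  B9:   IN={f:+; rest ⊤}   OUT={d:+, f:+; rest ⊤}

Merge at B9: IN[B9] = OUT[B8] = {a: ⊤, b: ⊤, c: ⊤, d: ⊤, e: ⊤, f: +}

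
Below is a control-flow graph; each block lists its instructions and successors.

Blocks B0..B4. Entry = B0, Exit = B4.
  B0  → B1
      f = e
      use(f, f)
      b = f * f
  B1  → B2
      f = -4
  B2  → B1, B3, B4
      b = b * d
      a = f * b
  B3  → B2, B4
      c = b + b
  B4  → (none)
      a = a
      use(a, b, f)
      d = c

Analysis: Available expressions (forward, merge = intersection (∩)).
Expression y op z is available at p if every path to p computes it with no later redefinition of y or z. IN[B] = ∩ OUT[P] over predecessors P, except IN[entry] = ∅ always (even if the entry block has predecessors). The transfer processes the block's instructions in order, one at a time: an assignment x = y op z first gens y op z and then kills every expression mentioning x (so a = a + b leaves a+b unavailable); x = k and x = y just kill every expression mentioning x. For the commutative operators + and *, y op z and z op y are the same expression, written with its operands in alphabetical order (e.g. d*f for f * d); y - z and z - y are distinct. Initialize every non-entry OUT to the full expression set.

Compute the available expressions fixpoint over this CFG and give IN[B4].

Fixpoint table:
  B0: | IN={} | OUT={f*f}
  B1: | IN={} | OUT={}
  B2: | IN={} | OUT={b*f}
  B3: | IN={b*f} | OUT={b*f, b+b}
  B4: | IN={b*f} | OUT={b*f}

Merge at B4: IN[B4] = OUT[B2] ∩ OUT[B3] = {b*f}

Answer: {b*f}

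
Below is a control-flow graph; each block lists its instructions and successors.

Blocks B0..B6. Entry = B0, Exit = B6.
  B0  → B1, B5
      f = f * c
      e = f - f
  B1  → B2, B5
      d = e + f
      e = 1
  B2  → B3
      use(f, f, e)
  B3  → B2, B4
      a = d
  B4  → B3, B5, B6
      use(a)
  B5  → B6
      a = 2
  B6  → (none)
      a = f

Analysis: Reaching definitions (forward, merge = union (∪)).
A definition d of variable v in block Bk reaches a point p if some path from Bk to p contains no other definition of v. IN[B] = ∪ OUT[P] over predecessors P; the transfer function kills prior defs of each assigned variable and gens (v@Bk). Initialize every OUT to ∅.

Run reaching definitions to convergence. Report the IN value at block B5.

Per-block solution:
  B0:  IN={}  OUT={e@B0, f@B0}
  B1:  IN={e@B0, f@B0}  OUT={d@B1, e@B1, f@B0}
  B2:  IN={a@B3, d@B1, e@B1, f@B0}  OUT={a@B3, d@B1, e@B1, f@B0}
  B3:  IN={a@B3, d@B1, e@B1, f@B0}  OUT={a@B3, d@B1, e@B1, f@B0}
  B4:  IN={a@B3, d@B1, e@B1, f@B0}  OUT={a@B3, d@B1, e@B1, f@B0}
  B5:  IN={a@B3, d@B1, e@B0, e@B1, f@B0}  OUT={a@B5, d@B1, e@B0, e@B1, f@B0}
  B6:  IN={a@B3, a@B5, d@B1, e@B0, e@B1, f@B0}  OUT={a@B6, d@B1, e@B0, e@B1, f@B0}

Merge at B5: IN[B5] = OUT[B0] ⊔ OUT[B1] ⊔ OUT[B4] = {a@B3, d@B1, e@B0, e@B1, f@B0}

Answer: {a@B3, d@B1, e@B0, e@B1, f@B0}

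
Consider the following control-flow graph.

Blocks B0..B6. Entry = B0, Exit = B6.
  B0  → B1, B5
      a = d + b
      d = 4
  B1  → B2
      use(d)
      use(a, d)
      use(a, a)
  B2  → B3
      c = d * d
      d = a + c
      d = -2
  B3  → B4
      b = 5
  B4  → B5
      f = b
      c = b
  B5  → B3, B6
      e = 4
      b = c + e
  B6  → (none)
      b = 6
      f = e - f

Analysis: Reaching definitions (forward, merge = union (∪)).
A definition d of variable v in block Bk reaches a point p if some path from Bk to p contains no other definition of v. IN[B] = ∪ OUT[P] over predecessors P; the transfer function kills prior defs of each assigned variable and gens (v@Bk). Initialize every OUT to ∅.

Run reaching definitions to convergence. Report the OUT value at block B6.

Per-block solution:
  B0:   IN={}   OUT={a@B0, d@B0}
  B1:   IN={a@B0, d@B0}   OUT={a@B0, d@B0}
  B2:   IN={a@B0, d@B0}   OUT={a@B0, c@B2, d@B2}
  B3:   IN={a@B0, b@B5, c@B2, c@B4, d@B0, d@B2, e@B5, f@B4}   OUT={a@B0, b@B3, c@B2, c@B4, d@B0, d@B2, e@B5, f@B4}
  B4:   IN={a@B0, b@B3, c@B2, c@B4, d@B0, d@B2, e@B5, f@B4}   OUT={a@B0, b@B3, c@B4, d@B0, d@B2, e@B5, f@B4}
  B5:   IN={a@B0, b@B3, c@B4, d@B0, d@B2, e@B5, f@B4}   OUT={a@B0, b@B5, c@B4, d@B0, d@B2, e@B5, f@B4}
  B6:   IN={a@B0, b@B5, c@B4, d@B0, d@B2, e@B5, f@B4}   OUT={a@B0, b@B6, c@B4, d@B0, d@B2, e@B5, f@B6}

Merge at B6: IN[B6] = OUT[B5] = {a@B0, b@B5, c@B4, d@B0, d@B2, e@B5, f@B4}
Applying B6's transfer function to that IN value gives OUT[B6] (row B6 above).

Answer: {a@B0, b@B6, c@B4, d@B0, d@B2, e@B5, f@B6}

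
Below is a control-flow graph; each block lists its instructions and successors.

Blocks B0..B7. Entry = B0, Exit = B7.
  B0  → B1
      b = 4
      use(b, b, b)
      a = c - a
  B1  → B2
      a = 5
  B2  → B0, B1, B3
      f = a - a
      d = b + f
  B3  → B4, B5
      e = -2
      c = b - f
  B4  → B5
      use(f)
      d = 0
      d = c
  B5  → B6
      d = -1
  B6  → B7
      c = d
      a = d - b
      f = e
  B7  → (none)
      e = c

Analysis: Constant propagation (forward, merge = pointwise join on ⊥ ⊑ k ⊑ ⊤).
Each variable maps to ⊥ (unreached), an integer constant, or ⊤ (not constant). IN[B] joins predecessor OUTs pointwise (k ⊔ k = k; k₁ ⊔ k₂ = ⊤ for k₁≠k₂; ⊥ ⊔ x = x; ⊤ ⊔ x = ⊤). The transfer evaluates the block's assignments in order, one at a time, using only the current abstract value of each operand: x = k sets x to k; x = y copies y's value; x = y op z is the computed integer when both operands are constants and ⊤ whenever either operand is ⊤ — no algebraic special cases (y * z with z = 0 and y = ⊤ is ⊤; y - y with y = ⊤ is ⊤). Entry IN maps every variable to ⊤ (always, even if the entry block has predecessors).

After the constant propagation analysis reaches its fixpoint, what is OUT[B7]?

Fixpoint table:
  B0:   IN=(all ⊤)   OUT={b:4; rest ⊤}
  B1:   IN={b:4; rest ⊤}   OUT={a:5, b:4; rest ⊤}
  B2:   IN={a:5, b:4; rest ⊤}   OUT={a:5, b:4, d:4, f:0; rest ⊤}
  B3:   IN={a:5, b:4, d:4, f:0; rest ⊤}   OUT={a:5, b:4, c:4, d:4, e:-2, f:0; rest ⊤}
  B4:   IN={a:5, b:4, c:4, d:4, e:-2, f:0; rest ⊤}   OUT={a:5, b:4, c:4, d:4, e:-2, f:0; rest ⊤}
  B5:   IN={a:5, b:4, c:4, d:4, e:-2, f:0; rest ⊤}   OUT={a:5, b:4, c:4, d:-1, e:-2, f:0; rest ⊤}
  B6:   IN={a:5, b:4, c:4, d:-1, e:-2, f:0; rest ⊤}   OUT={a:-5, b:4, c:-1, d:-1, e:-2, f:-2; rest ⊤}
  B7:   IN={a:-5, b:4, c:-1, d:-1, e:-2, f:-2; rest ⊤}   OUT={a:-5, b:4, c:-1, d:-1, e:-1, f:-2; rest ⊤}

Merge at B7: IN[B7] = OUT[B6] = {a: -5, b: 4, c: -1, d: -1, e: -2, f: -2}
Applying B7's transfer function to that IN value gives OUT[B7] (row B7 above).

Answer: {a: -5, b: 4, c: -1, d: -1, e: -1, f: -2}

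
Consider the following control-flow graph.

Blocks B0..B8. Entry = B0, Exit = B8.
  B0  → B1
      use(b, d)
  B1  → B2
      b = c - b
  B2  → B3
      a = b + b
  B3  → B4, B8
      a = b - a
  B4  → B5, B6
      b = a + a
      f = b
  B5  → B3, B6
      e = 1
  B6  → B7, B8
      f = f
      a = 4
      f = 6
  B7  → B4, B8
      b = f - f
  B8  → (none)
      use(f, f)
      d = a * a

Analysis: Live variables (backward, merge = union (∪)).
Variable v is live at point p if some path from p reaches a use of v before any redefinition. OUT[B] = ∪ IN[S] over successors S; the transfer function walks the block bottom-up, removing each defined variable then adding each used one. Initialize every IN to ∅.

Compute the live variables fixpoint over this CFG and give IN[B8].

Fixpoint table:
  B0:   IN={b, c, d, f}   OUT={b, c, f}
  B1:   IN={b, c, f}   OUT={b, f}
  B2:   IN={b, f}   OUT={a, b, f}
  B3:   IN={a, b, f}   OUT={a, f}
  B4:   IN={a}   OUT={a, b, f}
  B5:   IN={a, b, f}   OUT={a, b, f}
  B6:   IN={f}   OUT={a, f}
  B7:   IN={a, f}   OUT={a, f}
  B8:   IN={a, f}   OUT={}

B8 is the boundary node: OUT[B8] = {}
Applying B8's transfer function to that OUT value gives IN[B8] (row B8 above).

Answer: {a, f}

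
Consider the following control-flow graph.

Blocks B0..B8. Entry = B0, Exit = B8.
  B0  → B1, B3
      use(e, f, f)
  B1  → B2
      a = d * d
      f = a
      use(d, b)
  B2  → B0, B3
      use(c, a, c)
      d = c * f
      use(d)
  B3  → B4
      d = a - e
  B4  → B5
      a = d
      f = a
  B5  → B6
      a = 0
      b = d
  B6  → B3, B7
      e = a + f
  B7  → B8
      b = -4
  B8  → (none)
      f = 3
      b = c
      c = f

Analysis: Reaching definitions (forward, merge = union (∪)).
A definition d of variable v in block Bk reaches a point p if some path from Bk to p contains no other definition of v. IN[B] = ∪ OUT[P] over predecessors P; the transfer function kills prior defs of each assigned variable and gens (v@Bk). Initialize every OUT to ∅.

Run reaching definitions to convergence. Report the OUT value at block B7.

Fixpoint table:
  B0:  IN={a@B1, d@B2, f@B1}  OUT={a@B1, d@B2, f@B1}
  B1:  IN={a@B1, d@B2, f@B1}  OUT={a@B1, d@B2, f@B1}
  B2:  IN={a@B1, d@B2, f@B1}  OUT={a@B1, d@B2, f@B1}
  B3:  IN={a@B1, a@B5, b@B5, d@B2, d@B3, e@B6, f@B1, f@B4}  OUT={a@B1, a@B5, b@B5, d@B3, e@B6, f@B1, f@B4}
  B4:  IN={a@B1, a@B5, b@B5, d@B3, e@B6, f@B1, f@B4}  OUT={a@B4, b@B5, d@B3, e@B6, f@B4}
  B5:  IN={a@B4, b@B5, d@B3, e@B6, f@B4}  OUT={a@B5, b@B5, d@B3, e@B6, f@B4}
  B6:  IN={a@B5, b@B5, d@B3, e@B6, f@B4}  OUT={a@B5, b@B5, d@B3, e@B6, f@B4}
  B7:  IN={a@B5, b@B5, d@B3, e@B6, f@B4}  OUT={a@B5, b@B7, d@B3, e@B6, f@B4}
  B8:  IN={a@B5, b@B7, d@B3, e@B6, f@B4}  OUT={a@B5, b@B8, c@B8, d@B3, e@B6, f@B8}

Merge at B7: IN[B7] = OUT[B6] = {a@B5, b@B5, d@B3, e@B6, f@B4}
Applying B7's transfer function to that IN value gives OUT[B7] (row B7 above).

Answer: {a@B5, b@B7, d@B3, e@B6, f@B4}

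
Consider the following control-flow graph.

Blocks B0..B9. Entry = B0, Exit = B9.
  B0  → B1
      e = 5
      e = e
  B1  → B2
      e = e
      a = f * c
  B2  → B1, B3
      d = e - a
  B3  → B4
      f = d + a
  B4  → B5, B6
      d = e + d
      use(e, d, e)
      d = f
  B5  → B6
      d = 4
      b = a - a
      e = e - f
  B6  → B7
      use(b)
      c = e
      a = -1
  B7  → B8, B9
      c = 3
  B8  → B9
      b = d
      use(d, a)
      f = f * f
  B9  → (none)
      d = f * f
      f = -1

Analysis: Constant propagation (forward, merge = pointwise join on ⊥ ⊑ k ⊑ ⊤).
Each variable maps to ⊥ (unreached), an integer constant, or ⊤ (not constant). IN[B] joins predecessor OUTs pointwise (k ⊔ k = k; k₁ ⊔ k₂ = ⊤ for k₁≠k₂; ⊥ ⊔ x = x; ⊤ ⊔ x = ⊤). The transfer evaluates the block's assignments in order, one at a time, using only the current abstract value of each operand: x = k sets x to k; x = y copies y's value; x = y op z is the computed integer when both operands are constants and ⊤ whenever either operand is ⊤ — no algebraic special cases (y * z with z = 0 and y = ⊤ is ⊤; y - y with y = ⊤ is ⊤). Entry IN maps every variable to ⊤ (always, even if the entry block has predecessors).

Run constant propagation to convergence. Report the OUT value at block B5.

Answer: {a: ⊤, b: ⊤, c: ⊤, d: 4, e: ⊤, f: ⊤}

Working:
Converged values:
  B0:   IN=(all ⊤)   OUT={e:5; rest ⊤}
  B1:   IN={e:5; rest ⊤}   OUT={e:5; rest ⊤}
  B2:   IN={e:5; rest ⊤}   OUT={e:5; rest ⊤}
  B3:   IN={e:5; rest ⊤}   OUT={e:5; rest ⊤}
  B4:   IN={e:5; rest ⊤}   OUT={e:5; rest ⊤}
  B5:   IN={e:5; rest ⊤}   OUT={d:4; rest ⊤}
  B6:   IN=(all ⊤)   OUT={a:-1; rest ⊤}
  B7:   IN={a:-1; rest ⊤}   OUT={a:-1, c:3; rest ⊤}
  B8:   IN={a:-1, c:3; rest ⊤}   OUT={a:-1, c:3; rest ⊤}
  B9:   IN={a:-1, c:3; rest ⊤}   OUT={a:-1, c:3, f:-1; rest ⊤}

Merge at B5: IN[B5] = OUT[B4] = {a: ⊤, b: ⊤, c: ⊤, d: ⊤, e: 5, f: ⊤}
Applying B5's transfer function to that IN value gives OUT[B5] (row B5 above).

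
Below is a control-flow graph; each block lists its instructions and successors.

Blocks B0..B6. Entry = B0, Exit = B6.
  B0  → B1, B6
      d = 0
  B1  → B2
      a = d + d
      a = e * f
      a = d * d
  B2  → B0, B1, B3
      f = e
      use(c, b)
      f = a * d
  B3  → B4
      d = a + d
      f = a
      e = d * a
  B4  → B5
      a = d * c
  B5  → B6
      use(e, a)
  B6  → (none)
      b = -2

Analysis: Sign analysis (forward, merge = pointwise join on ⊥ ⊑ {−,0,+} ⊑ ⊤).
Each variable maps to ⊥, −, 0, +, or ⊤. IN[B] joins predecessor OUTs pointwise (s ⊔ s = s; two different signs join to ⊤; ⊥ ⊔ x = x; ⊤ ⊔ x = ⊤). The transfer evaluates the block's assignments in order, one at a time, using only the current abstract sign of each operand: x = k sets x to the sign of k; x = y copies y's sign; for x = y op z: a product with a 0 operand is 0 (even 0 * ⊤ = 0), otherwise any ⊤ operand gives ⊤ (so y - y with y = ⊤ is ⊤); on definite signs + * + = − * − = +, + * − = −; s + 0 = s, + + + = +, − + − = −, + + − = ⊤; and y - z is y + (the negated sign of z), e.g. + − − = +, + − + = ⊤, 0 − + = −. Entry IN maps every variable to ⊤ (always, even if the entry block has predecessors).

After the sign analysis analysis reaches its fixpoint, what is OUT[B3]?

Fixpoint table:
  B0:   IN=(all ⊤)   OUT={d:0; rest ⊤}
  B1:   IN={d:0; rest ⊤}   OUT={a:0, d:0; rest ⊤}
  B2:   IN={a:0, d:0; rest ⊤}   OUT={a:0, d:0, f:0; rest ⊤}
  B3:   IN={a:0, d:0, f:0; rest ⊤}   OUT={a:0, d:0, e:0, f:0; rest ⊤}
  B4:   IN={a:0, d:0, e:0, f:0; rest ⊤}   OUT={a:0, d:0, e:0, f:0; rest ⊤}
  B5:   IN={a:0, d:0, e:0, f:0; rest ⊤}   OUT={a:0, d:0, e:0, f:0; rest ⊤}
  B6:   IN={d:0; rest ⊤}   OUT={b:-, d:0; rest ⊤}

Merge at B3: IN[B3] = OUT[B2] = {a: 0, b: ⊤, c: ⊤, d: 0, e: ⊤, f: 0}
Applying B3's transfer function to that IN value gives OUT[B3] (row B3 above).

Answer: {a: 0, b: ⊤, c: ⊤, d: 0, e: 0, f: 0}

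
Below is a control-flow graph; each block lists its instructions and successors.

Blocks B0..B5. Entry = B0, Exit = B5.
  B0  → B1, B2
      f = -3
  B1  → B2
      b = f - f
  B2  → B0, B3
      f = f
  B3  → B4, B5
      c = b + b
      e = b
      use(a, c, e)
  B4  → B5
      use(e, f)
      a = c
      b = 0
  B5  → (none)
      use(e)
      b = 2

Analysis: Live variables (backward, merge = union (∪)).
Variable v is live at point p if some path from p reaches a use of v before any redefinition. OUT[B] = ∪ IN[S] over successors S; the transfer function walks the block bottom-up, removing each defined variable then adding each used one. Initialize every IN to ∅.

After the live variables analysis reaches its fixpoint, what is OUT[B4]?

Answer: {e}

Working:
Per-block solution:
  B0: | IN={a, b} | OUT={a, b, f}
  B1: | IN={a, f} | OUT={a, b, f}
  B2: | IN={a, b, f} | OUT={a, b, f}
  B3: | IN={a, b, f} | OUT={c, e, f}
  B4: | IN={c, e, f} | OUT={e}
  B5: | IN={e} | OUT={}

Merge at B4: OUT[B4] = IN[B5] = {e}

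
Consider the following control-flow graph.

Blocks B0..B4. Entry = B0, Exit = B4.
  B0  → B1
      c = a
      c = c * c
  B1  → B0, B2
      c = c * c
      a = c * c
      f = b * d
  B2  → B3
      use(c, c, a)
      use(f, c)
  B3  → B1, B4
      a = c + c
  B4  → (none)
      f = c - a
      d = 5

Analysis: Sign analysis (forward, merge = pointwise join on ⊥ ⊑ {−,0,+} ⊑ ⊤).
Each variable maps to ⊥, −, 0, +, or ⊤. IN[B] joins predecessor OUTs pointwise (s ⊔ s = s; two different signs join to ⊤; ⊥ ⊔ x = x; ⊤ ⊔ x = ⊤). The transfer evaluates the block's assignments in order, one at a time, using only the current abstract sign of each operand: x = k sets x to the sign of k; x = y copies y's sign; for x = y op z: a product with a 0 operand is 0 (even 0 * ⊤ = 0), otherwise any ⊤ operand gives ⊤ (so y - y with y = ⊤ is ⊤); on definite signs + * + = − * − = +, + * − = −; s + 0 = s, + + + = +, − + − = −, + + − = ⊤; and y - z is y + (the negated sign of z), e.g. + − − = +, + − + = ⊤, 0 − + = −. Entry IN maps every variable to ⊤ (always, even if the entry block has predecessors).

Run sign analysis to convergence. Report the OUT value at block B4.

Fixpoint table:
  B0: | IN=(all ⊤) | OUT=(all ⊤)
  B1: | IN=(all ⊤) | OUT=(all ⊤)
  B2: | IN=(all ⊤) | OUT=(all ⊤)
  B3: | IN=(all ⊤) | OUT=(all ⊤)
  B4: | IN=(all ⊤) | OUT={d:+; rest ⊤}

Merge at B4: IN[B4] = OUT[B3] = {a: ⊤, b: ⊤, c: ⊤, d: ⊤, e: ⊤, f: ⊤}
Applying B4's transfer function to that IN value gives OUT[B4] (row B4 above).

Answer: {a: ⊤, b: ⊤, c: ⊤, d: +, e: ⊤, f: ⊤}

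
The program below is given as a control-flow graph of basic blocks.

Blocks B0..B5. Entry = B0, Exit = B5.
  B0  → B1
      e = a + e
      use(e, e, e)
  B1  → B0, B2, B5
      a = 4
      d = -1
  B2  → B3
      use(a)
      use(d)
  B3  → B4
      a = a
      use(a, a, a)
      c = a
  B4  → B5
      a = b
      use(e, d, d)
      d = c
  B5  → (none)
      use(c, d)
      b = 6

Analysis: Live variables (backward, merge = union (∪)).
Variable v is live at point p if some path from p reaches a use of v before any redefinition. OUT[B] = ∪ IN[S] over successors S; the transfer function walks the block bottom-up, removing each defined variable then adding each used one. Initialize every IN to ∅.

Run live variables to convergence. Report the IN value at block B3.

Per-block solution:
  B0:  IN={a, b, c, e}  OUT={b, c, e}
  B1:  IN={b, c, e}  OUT={a, b, c, d, e}
  B2:  IN={a, b, d, e}  OUT={a, b, d, e}
  B3:  IN={a, b, d, e}  OUT={b, c, d, e}
  B4:  IN={b, c, d, e}  OUT={c, d}
  B5:  IN={c, d}  OUT={}

Merge at B3: OUT[B3] = IN[B4] = {b, c, d, e}
Applying B3's transfer function to that OUT value gives IN[B3] (row B3 above).

Answer: {a, b, d, e}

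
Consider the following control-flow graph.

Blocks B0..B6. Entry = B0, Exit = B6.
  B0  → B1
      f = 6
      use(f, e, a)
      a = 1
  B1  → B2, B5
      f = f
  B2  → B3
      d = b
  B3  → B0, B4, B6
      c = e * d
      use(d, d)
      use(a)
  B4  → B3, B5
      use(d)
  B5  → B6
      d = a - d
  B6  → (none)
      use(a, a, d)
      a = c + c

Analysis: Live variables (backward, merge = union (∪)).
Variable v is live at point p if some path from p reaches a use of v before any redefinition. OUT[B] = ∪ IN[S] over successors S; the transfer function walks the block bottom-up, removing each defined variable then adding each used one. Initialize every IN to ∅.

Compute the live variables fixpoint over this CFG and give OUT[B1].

Answer: {a, b, c, d, e}

Trace:
Converged values:
  B0: | IN={a, b, c, d, e} | OUT={a, b, c, d, e, f}
  B1: | IN={a, b, c, d, e, f} | OUT={a, b, c, d, e}
  B2: | IN={a, b, e} | OUT={a, b, d, e}
  B3: | IN={a, b, d, e} | OUT={a, b, c, d, e}
  B4: | IN={a, b, c, d, e} | OUT={a, b, c, d, e}
  B5: | IN={a, c, d} | OUT={a, c, d}
  B6: | IN={a, c, d} | OUT={}

Merge at B1: OUT[B1] = IN[B2] ⊔ IN[B5] = {a, b, c, d, e}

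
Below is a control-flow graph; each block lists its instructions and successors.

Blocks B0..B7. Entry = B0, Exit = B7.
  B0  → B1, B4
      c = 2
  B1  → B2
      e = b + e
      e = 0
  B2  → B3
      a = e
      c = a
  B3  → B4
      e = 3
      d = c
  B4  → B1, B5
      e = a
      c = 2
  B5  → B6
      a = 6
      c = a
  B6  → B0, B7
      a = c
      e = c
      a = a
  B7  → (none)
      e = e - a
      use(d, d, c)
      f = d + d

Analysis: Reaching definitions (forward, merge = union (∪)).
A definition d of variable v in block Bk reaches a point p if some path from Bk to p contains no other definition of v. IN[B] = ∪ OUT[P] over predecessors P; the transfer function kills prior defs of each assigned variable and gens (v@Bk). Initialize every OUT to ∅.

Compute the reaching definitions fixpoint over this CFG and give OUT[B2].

Answer: {a@B2, c@B2, d@B3, e@B1}

Trace:
Per-block solution:
  B0: | IN={a@B6, c@B5, d@B3, e@B6} | OUT={a@B6, c@B0, d@B3, e@B6}
  B1: | IN={a@B2, a@B6, c@B0, c@B4, d@B3, e@B4, e@B6} | OUT={a@B2, a@B6, c@B0, c@B4, d@B3, e@B1}
  B2: | IN={a@B2, a@B6, c@B0, c@B4, d@B3, e@B1} | OUT={a@B2, c@B2, d@B3, e@B1}
  B3: | IN={a@B2, c@B2, d@B3, e@B1} | OUT={a@B2, c@B2, d@B3, e@B3}
  B4: | IN={a@B2, a@B6, c@B0, c@B2, d@B3, e@B3, e@B6} | OUT={a@B2, a@B6, c@B4, d@B3, e@B4}
  B5: | IN={a@B2, a@B6, c@B4, d@B3, e@B4} | OUT={a@B5, c@B5, d@B3, e@B4}
  B6: | IN={a@B5, c@B5, d@B3, e@B4} | OUT={a@B6, c@B5, d@B3, e@B6}
  B7: | IN={a@B6, c@B5, d@B3, e@B6} | OUT={a@B6, c@B5, d@B3, e@B7, f@B7}

Merge at B2: IN[B2] = OUT[B1] = {a@B2, a@B6, c@B0, c@B4, d@B3, e@B1}
Applying B2's transfer function to that IN value gives OUT[B2] (row B2 above).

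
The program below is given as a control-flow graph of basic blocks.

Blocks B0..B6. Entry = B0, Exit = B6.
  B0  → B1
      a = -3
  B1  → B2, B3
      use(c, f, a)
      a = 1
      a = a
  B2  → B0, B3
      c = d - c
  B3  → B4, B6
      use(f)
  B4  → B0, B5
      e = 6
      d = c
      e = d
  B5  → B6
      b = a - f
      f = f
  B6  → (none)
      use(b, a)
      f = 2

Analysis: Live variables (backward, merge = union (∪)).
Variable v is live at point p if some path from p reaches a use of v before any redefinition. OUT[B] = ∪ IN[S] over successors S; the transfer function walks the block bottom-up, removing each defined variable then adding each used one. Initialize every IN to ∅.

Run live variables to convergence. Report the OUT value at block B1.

Fixpoint table:
  B0:  IN={b, c, d, f}  OUT={a, b, c, d, f}
  B1:  IN={a, b, c, d, f}  OUT={a, b, c, d, f}
  B2:  IN={a, b, c, d, f}  OUT={a, b, c, d, f}
  B3:  IN={a, b, c, f}  OUT={a, b, c, f}
  B4:  IN={a, b, c, f}  OUT={a, b, c, d, f}
  B5:  IN={a, f}  OUT={a, b}
  B6:  IN={a, b}  OUT={}

Merge at B1: OUT[B1] = IN[B2] ⊔ IN[B3] = {a, b, c, d, f}

Answer: {a, b, c, d, f}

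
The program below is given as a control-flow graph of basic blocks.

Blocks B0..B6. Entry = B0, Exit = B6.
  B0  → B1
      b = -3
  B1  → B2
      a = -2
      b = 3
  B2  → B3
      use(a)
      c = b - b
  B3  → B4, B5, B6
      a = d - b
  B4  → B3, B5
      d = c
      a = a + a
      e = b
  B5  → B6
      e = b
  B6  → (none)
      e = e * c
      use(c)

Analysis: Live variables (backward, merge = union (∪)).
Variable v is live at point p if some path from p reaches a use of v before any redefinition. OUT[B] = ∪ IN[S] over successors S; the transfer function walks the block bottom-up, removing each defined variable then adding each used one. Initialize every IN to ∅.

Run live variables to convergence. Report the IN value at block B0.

Answer: {d, e}

Derivation:
Per-block solution:
  B0: | IN={d, e} | OUT={d, e}
  B1: | IN={d, e} | OUT={a, b, d, e}
  B2: | IN={a, b, d, e} | OUT={b, c, d, e}
  B3: | IN={b, c, d, e} | OUT={a, b, c, e}
  B4: | IN={a, b, c} | OUT={b, c, d, e}
  B5: | IN={b, c} | OUT={c, e}
  B6: | IN={c, e} | OUT={}

Merge at B0: OUT[B0] = IN[B1] = {d, e}
Applying B0's transfer function to that OUT value gives IN[B0] (row B0 above).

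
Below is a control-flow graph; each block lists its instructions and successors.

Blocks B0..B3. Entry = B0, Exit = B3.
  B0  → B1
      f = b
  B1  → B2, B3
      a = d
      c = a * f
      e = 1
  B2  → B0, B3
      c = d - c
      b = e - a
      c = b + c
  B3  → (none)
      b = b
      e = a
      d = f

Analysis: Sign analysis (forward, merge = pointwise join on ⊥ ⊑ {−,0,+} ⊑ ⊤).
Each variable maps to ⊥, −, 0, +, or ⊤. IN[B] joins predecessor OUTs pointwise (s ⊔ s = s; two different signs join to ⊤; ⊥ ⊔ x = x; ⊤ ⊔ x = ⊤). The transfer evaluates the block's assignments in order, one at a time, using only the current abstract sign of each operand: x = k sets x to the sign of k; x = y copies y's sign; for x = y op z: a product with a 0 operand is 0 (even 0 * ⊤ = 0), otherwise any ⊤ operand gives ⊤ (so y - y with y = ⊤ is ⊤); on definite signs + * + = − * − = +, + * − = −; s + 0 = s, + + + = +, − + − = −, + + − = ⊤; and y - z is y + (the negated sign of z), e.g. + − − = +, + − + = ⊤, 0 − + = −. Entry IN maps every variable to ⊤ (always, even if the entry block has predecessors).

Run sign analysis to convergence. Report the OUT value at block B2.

Answer: {a: ⊤, b: ⊤, c: ⊤, d: ⊤, e: +, f: ⊤}

Trace:
Per-block solution:
  B0:  IN=(all ⊤)  OUT=(all ⊤)
  B1:  IN=(all ⊤)  OUT={e:+; rest ⊤}
  B2:  IN={e:+; rest ⊤}  OUT={e:+; rest ⊤}
  B3:  IN={e:+; rest ⊤}  OUT=(all ⊤)

Merge at B2: IN[B2] = OUT[B1] = {a: ⊤, b: ⊤, c: ⊤, d: ⊤, e: +, f: ⊤}
Applying B2's transfer function to that IN value gives OUT[B2] (row B2 above).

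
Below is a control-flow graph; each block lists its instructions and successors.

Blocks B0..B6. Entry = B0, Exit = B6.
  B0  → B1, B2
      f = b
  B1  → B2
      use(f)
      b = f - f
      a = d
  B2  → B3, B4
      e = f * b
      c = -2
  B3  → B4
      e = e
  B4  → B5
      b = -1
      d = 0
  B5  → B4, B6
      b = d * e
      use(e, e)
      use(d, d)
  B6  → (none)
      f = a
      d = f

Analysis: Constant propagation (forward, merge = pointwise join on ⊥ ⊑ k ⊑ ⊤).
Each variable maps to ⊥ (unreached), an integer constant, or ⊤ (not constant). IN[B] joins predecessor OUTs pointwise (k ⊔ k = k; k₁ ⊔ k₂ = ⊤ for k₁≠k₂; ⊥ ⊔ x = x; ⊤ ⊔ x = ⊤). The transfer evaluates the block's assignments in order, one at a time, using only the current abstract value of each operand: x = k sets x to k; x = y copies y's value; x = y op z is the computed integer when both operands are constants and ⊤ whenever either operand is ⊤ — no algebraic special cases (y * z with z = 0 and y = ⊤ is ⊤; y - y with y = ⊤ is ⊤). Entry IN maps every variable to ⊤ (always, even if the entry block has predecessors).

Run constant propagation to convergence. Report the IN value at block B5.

Answer: {a: ⊤, b: -1, c: -2, d: 0, e: ⊤, f: ⊤}

Trace:
Per-block solution:
  B0:   IN=(all ⊤)   OUT=(all ⊤)
  B1:   IN=(all ⊤)   OUT=(all ⊤)
  B2:   IN=(all ⊤)   OUT={c:-2; rest ⊤}
  B3:   IN={c:-2; rest ⊤}   OUT={c:-2; rest ⊤}
  B4:   IN={c:-2; rest ⊤}   OUT={b:-1, c:-2, d:0; rest ⊤}
  B5:   IN={b:-1, c:-2, d:0; rest ⊤}   OUT={c:-2, d:0; rest ⊤}
  B6:   IN={c:-2, d:0; rest ⊤}   OUT={c:-2; rest ⊤}

Merge at B5: IN[B5] = OUT[B4] = {a: ⊤, b: -1, c: -2, d: 0, e: ⊤, f: ⊤}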